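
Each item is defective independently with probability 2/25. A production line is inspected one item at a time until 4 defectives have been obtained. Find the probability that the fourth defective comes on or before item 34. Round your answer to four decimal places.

0.2875

Finishing within 34 items ⇔ at least 4 successes in the first 34. With X ~ Binomial(34, 0.08), P(Y ≤ 34) = 1 − P(X ≤ 3).
  k=0: C(34,0)·0.08^0·0.92^34 = 0.058720
  k=1: C(34,1)·0.08^1·0.92^33 = 0.173607
  k=2: C(34,2)·0.08^2·0.92^32 = 0.249088
  k=3: C(34,3)·0.08^3·0.92^31 = 0.231038
1 − 0.712454 = 0.287546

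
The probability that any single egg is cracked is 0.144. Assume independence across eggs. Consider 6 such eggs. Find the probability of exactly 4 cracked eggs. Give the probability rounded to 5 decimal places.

X ~ Binomial(n=6, p=0.144).
P(X=4) = C(6,4) · p^4 · (1−p)^2
= 15 · 0.00042998 · 0.73274 = 0.0047259

0.00473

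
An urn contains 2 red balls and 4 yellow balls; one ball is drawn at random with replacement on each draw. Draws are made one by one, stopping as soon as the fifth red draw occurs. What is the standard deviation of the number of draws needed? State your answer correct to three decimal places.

Y = total draws until the fifth success; negative binomial with r=5, p=0.333333.
SD(Y) = √[r(1−p)/p²] = √(30.00000) = 5.47723

5.477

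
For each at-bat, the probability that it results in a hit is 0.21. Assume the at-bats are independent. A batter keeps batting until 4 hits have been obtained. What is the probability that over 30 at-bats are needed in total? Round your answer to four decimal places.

Needing more than 30 at-bats ⇔ fewer than 4 successes in the first 30. With X ~ Binomial(30, 0.21), P(Y > 30) = P(X ≤ 3).
  k=0: C(30,0)·0.21^0·0.79^30 = 0.000849
  k=1: C(30,1)·0.21^1·0.79^29 = 0.006769
  k=2: C(30,2)·0.21^2·0.79^28 = 0.026091
  k=3: C(30,3)·0.21^3·0.79^27 = 0.064731
P(X ≤ 3) = 0.098440

0.0984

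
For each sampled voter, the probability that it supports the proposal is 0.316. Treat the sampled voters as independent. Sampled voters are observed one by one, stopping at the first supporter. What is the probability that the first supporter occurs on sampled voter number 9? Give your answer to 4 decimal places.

Geometric (trials to first success), p = 0.316.
P(Y = 9) = (1−p)^8 · p = 0.047912 · 0.316 = 0.015140

0.0151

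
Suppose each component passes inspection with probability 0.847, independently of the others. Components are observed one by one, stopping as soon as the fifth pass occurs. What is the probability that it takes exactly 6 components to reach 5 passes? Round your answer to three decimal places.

0.333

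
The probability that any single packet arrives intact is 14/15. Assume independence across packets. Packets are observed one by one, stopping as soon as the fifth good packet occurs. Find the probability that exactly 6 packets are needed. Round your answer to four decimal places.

Y = trial on which the fifth success occurs; negative binomial, r=5, p=0.933333.
P(Y=6) = C(5,4) · p^5 · (1−p)^1
= 5 · 0.70825 · 0.066667 = 0.236082

0.2361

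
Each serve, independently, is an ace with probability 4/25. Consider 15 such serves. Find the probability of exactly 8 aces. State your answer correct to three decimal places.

0.001

X ~ Binomial(n=15, p=0.16).
P(X=8) = C(15,8) · p^8 · (1−p)^7
= 6435 · 4.295e-07 · 0.29509 = 0.00082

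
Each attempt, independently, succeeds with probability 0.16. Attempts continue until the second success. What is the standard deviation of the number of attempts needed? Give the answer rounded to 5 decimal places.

8.10093

Y = total attempts until the second success; negative binomial with r=2, p=0.16.
SD(Y) = √[r(1−p)/p²] = √(65.6250000) = 8.1009259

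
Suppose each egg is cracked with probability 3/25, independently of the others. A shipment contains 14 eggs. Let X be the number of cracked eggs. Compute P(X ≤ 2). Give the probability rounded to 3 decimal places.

X ~ Binomial(14, 0.12); P(X ≤ 2) = Σ C(14,k) p^k (1−p)^(14−k) over k:
  k=0: C(14,0)·0.12^0·0.88^14 = 0.16702
  k=1: C(14,1)·0.12^1·0.88^13 = 0.31885
  k=2: C(14,2)·0.12^2·0.88^12 = 0.28262
Total = 0.76848

0.768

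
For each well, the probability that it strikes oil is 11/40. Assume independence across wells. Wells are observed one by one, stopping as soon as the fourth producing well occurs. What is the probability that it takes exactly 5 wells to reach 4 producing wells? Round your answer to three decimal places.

0.017

Y = trial on which the fourth success occurs; negative binomial, r=4, p=0.275.
P(Y=5) = C(4,3) · p^4 · (1−p)^1
= 4 · 0.0057191 · 0.725 = 0.01659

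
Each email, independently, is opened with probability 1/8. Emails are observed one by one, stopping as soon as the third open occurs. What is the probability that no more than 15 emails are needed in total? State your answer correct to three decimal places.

0.287

Finishing within 15 emails ⇔ at least 3 successes in the first 15. With X ~ Binomial(15, 0.125), P(Y ≤ 15) = 1 − P(X ≤ 2).
  k=0: C(15,0)·0.125^0·0.875^15 = 0.13493
  k=1: C(15,1)·0.125^1·0.875^14 = 0.28914
  k=2: C(15,2)·0.125^2·0.875^13 = 0.28914
1 − 0.71322 = 0.28678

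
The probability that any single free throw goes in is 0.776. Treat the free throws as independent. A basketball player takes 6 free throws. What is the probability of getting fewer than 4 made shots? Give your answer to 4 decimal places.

X ~ Binomial(6, 0.776); P(X ≤ 3) = Σ C(6,k) p^k (1−p)^(6−k) over k:
  k=0: C(6,0)·0.776^0·0.224^6 = 0.000126
  k=1: C(6,1)·0.776^1·0.224^5 = 0.002626
  k=2: C(6,2)·0.776^2·0.224^4 = 0.022741
  k=3: C(6,3)·0.776^3·0.224^3 = 0.105041
Total = 0.130534

0.1305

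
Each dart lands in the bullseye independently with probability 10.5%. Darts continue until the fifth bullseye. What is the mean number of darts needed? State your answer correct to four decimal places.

Y = total darts until the fifth success; negative binomial with r=5, p=0.105.
E[Y] = r / p = 5 / 0.105 = 47.619048

47.6190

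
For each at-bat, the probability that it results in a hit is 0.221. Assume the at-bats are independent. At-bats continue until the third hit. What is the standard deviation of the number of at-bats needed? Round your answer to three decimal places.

6.917

Y = total at-bats until the third success; negative binomial with r=3, p=0.221.
SD(Y) = √[r(1−p)/p²] = √(47.84914) = 6.91731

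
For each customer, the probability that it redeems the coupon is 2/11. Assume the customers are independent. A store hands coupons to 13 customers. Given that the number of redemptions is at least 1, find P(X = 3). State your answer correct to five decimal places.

X ~ Binomial(13, 0.181818). Want P(X=3 | X≥1) = P(X=3) / P(X≥1).
P(X=3) = C(13,3)·0.181818^3·0.818182^10 = 0.2310874
P(X≥1) = 1 − 0.0736288 = 0.9263712
Ratio = 0.2310874 / 0.9263712 = 0.2494544

0.24945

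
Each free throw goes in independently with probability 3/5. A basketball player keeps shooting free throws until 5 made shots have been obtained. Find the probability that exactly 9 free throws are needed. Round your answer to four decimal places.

Y = trial on which the fifth success occurs; negative binomial, r=5, p=0.60.
P(Y=9) = C(8,4) · p^5 · (1−p)^4
= 70 · 0.07776 · 0.0256 = 0.139346

0.1393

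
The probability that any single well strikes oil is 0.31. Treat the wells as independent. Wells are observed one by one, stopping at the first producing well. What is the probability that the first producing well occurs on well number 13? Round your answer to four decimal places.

0.0036

Geometric (trials to first success), p = 0.31.
P(Y = 13) = (1−p)^12 · p = 0.011646 · 0.31 = 0.003610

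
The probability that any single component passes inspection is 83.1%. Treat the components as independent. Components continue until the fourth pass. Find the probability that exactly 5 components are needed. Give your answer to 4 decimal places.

0.3224

Y = trial on which the fourth success occurs; negative binomial, r=4, p=0.831.
P(Y=5) = C(4,3) · p^4 · (1−p)^1
= 4 · 0.47687 · 0.169 = 0.322367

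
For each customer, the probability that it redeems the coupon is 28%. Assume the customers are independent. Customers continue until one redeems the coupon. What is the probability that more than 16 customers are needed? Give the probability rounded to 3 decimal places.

Y = number of customers to the first success; geometric, p = 0.28.
P(Y > 16) = P(first 16 all fail) = (1−p)^16 = 0.00522

0.005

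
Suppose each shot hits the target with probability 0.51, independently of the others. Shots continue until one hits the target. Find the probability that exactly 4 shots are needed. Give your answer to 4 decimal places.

0.0600

Geometric (trials to first success), p = 0.51.
P(Y = 4) = (1−p)^3 · p = 0.11765 · 0.51 = 0.060001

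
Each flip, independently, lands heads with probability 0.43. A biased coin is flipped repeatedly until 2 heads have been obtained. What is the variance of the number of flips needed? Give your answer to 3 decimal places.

6.165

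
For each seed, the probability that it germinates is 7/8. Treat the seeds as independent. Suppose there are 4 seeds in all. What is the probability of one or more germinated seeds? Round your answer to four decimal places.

0.9998

P(at least one) = 1 − P(none) = 1 − (1 − 0.875)^4
= 1 − 0.000244 = 0.999756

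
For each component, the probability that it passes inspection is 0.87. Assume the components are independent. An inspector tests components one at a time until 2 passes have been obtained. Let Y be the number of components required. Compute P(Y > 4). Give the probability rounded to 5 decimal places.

0.00793

Needing more than 4 components ⇔ fewer than 2 successes in the first 4. With X ~ Binomial(4, 0.87), P(Y > 4) = P(X ≤ 1).
  k=0: C(4,0)·0.87^0·0.13^4 = 0.0002856
  k=1: C(4,1)·0.87^1·0.13^3 = 0.0076456
P(X ≤ 1) = 0.0079312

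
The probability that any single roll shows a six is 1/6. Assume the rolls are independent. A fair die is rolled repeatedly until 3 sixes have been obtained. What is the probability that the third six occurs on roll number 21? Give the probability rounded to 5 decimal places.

0.03304

Y = trial on which the third success occurs; negative binomial, r=3, p=0.166667.
P(Y=21) = C(20,2) · p^3 · (1−p)^18
= 190 · 0.0046296 · 0.037561 = 0.0330398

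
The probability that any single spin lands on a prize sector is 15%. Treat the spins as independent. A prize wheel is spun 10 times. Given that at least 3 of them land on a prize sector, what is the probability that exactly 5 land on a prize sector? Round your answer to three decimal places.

0.047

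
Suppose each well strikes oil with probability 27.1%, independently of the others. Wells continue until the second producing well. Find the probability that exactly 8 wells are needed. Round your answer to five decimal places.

Y = trial on which the second success occurs; negative binomial, r=2, p=0.271.
P(Y=8) = C(7,1) · p^2 · (1−p)^6
= 7 · 0.073441 · 0.15009 = 0.0771617

0.07716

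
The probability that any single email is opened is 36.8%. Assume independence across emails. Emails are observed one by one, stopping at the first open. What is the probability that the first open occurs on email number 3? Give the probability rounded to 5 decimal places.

0.14699

Geometric (trials to first success), p = 0.368.
P(Y = 3) = (1−p)^2 · p = 0.39942 · 0.368 = 0.1469880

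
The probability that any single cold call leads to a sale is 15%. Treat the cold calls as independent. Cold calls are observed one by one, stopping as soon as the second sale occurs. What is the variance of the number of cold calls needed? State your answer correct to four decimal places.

Y = total cold calls until the second success; negative binomial with r=2, p=0.15.
Var(Y) = r(1−p)/p² = 2·0.85 / 0.15² = 75.555556

75.5556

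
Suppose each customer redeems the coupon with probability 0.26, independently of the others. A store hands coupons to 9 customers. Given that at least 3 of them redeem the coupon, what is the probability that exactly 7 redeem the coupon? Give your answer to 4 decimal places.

X ~ Binomial(9, 0.26). Want P(X=7 | X≥3) = P(X=7) / P(X≥3).
P(X=7) = C(9,7)·0.26^7·0.74^2 = 0.001583
P(X≥3) = 1 − 0.066540 − 0.210412 − 0.295714 = 0.427334
Ratio = 0.001583 / 0.427334 = 0.003705

0.0037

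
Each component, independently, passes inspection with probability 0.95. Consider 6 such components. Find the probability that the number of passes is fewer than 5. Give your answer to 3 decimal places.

0.033

X ~ Binomial(6, 0.95); P(X ≤ 4) = Σ C(6,k) p^k (1−p)^(6−k) over k:
  k=0: C(6,0)·0.95^0·0.05^6 = 0.00000
  k=1: C(6,1)·0.95^1·0.05^5 = 0.00000
  k=2: C(6,2)·0.95^2·0.05^4 = 0.00008
  k=3: C(6,3)·0.95^3·0.05^3 = 0.00214
  k=4: C(6,4)·0.95^4·0.05^2 = 0.03054
Total = 0.03277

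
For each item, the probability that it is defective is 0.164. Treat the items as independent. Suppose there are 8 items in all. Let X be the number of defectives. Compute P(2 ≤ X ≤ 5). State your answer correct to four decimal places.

X ~ Binomial(8, 0.164); P(2 ≤ X ≤ 5) = Σ C(8,k) p^k (1−p)^(8−k) over k:
  k=2: C(8,2)·0.164^2·0.836^6 = 0.257089
  k=3: C(8,3)·0.164^3·0.836^5 = 0.100867
  k=4: C(8,4)·0.164^4·0.836^4 = 0.024734
  k=5: C(8,5)·0.164^5·0.836^3 = 0.003882
Total = 0.386572

0.3866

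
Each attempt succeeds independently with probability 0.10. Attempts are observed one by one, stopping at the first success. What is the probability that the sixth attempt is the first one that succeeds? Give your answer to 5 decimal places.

0.05905

Geometric (trials to first success), p = 0.10.
P(Y = 6) = (1−p)^5 · p = 0.59049 · 0.10 = 0.0590490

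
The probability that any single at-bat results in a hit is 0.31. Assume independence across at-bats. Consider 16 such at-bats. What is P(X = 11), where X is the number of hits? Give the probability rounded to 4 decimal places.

0.0017

X ~ Binomial(n=16, p=0.31).
P(X=11) = C(16,11) · p^11 · (1−p)^5
= 4368 · 2.5408e-06 · 0.1564 = 0.001736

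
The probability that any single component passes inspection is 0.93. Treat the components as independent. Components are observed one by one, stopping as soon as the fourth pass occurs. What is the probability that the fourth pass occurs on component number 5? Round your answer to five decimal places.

Y = trial on which the fourth success occurs; negative binomial, r=4, p=0.93.
P(Y=5) = C(4,3) · p^4 · (1−p)^1
= 4 · 0.74805 · 0.07 = 0.2094546

0.20945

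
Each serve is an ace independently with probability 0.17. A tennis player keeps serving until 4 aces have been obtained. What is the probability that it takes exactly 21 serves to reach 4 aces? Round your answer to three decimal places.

Y = trial on which the fourth success occurs; negative binomial, r=4, p=0.17.
P(Y=21) = C(20,3) · p^4 · (1−p)^17
= 1140 · 0.00083521 · 0.042104 = 0.04009

0.040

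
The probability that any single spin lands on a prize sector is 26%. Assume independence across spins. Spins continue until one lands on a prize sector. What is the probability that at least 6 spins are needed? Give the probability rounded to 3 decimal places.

Y = number of spins to the first success; geometric, p = 0.26.
P(Y > 5) = P(first 5 all fail) = (1−p)^5 = 0.22190

0.222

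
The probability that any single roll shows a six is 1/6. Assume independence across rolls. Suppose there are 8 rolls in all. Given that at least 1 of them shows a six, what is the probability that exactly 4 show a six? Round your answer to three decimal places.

0.034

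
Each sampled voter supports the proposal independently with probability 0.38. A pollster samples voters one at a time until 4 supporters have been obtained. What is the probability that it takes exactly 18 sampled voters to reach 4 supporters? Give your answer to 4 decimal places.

Y = trial on which the fourth success occurs; negative binomial, r=4, p=0.38.
P(Y=18) = C(17,3) · p^4 · (1−p)^14
= 680 · 0.020851 · 0.0012402 = 0.017584

0.0176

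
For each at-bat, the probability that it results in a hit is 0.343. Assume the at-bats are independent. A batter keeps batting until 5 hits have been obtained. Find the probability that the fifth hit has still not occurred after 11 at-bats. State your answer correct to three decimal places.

0.686

Needing more than 11 at-bats ⇔ fewer than 5 successes in the first 11. With X ~ Binomial(11, 0.343), P(Y > 11) = P(X ≤ 4).
  k=0: C(11,0)·0.343^0·0.657^11 = 0.00985
  k=1: C(11,1)·0.343^1·0.657^10 = 0.05654
  k=2: C(11,2)·0.343^2·0.657^9 = 0.14758
  k=3: C(11,3)·0.343^3·0.657^8 = 0.23115
  k=4: C(11,4)·0.343^4·0.657^7 = 0.24135
P(X ≤ 4) = 0.68646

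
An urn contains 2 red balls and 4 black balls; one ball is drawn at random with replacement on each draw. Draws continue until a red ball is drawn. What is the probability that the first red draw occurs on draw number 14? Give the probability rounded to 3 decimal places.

0.002

Geometric (trials to first success), p = 0.333333.
P(Y = 14) = (1−p)^13 · p = 0.0051382 · 0.333333 = 0.00171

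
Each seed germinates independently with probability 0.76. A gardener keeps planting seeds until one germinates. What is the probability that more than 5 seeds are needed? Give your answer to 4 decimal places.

Y = number of seeds to the first success; geometric, p = 0.76.
P(Y > 5) = P(first 5 all fail) = (1−p)^5 = 0.000796

0.0008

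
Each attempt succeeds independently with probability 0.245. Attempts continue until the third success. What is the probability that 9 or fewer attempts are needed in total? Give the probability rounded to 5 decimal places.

0.38531

Finishing within 9 attempts ⇔ at least 3 successes in the first 9. With X ~ Binomial(9, 0.245), P(Y ≤ 9) = 1 − P(X ≤ 2).
  k=0: C(9,0)·0.245^0·0.755^9 = 0.0797118
  k=1: C(9,1)·0.245^1·0.755^8 = 0.2328007
  k=2: C(9,2)·0.245^2·0.755^7 = 0.3021783
1 − 0.6146908 = 0.3853092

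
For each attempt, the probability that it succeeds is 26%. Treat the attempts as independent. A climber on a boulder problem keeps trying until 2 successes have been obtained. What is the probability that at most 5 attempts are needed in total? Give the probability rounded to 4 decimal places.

Finishing within 5 attempts ⇔ at least 2 successes in the first 5. With X ~ Binomial(5, 0.26), P(Y ≤ 5) = 1 − P(X ≤ 1).
  k=0: C(5,0)·0.26^0·0.74^5 = 0.221901
  k=1: C(5,1)·0.26^1·0.74^4 = 0.389825
1 − 0.611726 = 0.388274

0.3883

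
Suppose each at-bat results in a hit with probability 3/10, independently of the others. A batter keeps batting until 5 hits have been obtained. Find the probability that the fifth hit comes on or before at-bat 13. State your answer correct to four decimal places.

0.3457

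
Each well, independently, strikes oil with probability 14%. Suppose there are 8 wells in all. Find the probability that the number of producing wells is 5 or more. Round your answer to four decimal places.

0.0021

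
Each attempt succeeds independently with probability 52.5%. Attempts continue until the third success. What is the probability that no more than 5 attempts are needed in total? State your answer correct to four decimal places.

0.5468

Finishing within 5 attempts ⇔ at least 3 successes in the first 5. With X ~ Binomial(5, 0.525), P(Y ≤ 5) = 1 − P(X ≤ 2).
  k=0: C(5,0)·0.525^0·0.475^5 = 0.024181
  k=1: C(5,1)·0.525^1·0.475^4 = 0.133630
  k=2: C(5,2)·0.525^2·0.475^3 = 0.295392
1 − 0.453203 = 0.546797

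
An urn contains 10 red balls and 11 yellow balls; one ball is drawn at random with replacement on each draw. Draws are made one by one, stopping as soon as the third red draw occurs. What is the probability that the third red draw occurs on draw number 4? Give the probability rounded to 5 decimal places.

Y = trial on which the third success occurs; negative binomial, r=3, p=0.476190.
P(Y=4) = C(3,2) · p^3 · (1−p)^1
= 3 · 0.10798 · 0.52381 = 0.1696824

0.16968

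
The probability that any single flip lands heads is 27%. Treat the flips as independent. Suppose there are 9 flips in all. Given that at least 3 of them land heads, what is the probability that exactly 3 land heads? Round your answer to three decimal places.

0.550

X ~ Binomial(9, 0.27). Want P(X=3 | X≥3) = P(X=3) / P(X≥3).
P(X=3) = C(9,3)·0.27^3·0.73^6 = 0.25021
P(X≥3) = 1 − 0.05887 − 0.19597 − 0.28993 = 0.45523
Ratio = 0.25021 / 0.45523 = 0.54964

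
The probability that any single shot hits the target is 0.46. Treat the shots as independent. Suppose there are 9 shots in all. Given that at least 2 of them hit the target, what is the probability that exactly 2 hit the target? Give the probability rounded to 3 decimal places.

0.106

X ~ Binomial(9, 0.46). Want P(X=2 | X≥2) = P(X=2) / P(X≥2).
P(X=2) = C(9,2)·0.46^2·0.54^7 = 0.10199
P(X≥2) = 1 − 0.00390 − 0.02993 = 0.96616
Ratio = 0.10199 / 0.96616 = 0.10557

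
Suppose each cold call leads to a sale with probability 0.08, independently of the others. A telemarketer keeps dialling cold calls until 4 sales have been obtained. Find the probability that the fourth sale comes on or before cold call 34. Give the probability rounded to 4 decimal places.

0.2875

Finishing within 34 cold calls ⇔ at least 4 successes in the first 34. With X ~ Binomial(34, 0.08), P(Y ≤ 34) = 1 − P(X ≤ 3).
  k=0: C(34,0)·0.08^0·0.92^34 = 0.058720
  k=1: C(34,1)·0.08^1·0.92^33 = 0.173607
  k=2: C(34,2)·0.08^2·0.92^32 = 0.249088
  k=3: C(34,3)·0.08^3·0.92^31 = 0.231038
1 − 0.712454 = 0.287546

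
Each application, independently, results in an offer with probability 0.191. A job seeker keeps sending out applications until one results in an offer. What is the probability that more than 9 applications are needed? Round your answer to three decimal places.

Y = number of applications to the first success; geometric, p = 0.191.
P(Y > 9) = P(first 9 all fail) = (1−p)^9 = 0.14844

0.148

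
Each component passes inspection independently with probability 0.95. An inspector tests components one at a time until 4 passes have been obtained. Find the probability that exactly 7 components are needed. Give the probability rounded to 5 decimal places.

Y = trial on which the fourth success occurs; negative binomial, r=4, p=0.95.
P(Y=7) = C(6,3) · p^4 · (1−p)^3
= 20 · 0.81451 · 0.000125 = 0.0020363

0.00204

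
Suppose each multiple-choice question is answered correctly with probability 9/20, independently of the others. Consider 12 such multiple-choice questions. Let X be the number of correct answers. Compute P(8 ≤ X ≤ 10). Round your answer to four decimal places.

X ~ Binomial(12, 0.45); P(8 ≤ X ≤ 10) = Σ C(12,k) p^k (1−p)^(12−k) over k:
  k=8: C(12,8)·0.45^8·0.55^4 = 0.076165
  k=9: C(12,9)·0.45^9·0.55^3 = 0.027696
  k=10: C(12,10)·0.45^10·0.55^2 = 0.006798
Total = 0.110660

0.1107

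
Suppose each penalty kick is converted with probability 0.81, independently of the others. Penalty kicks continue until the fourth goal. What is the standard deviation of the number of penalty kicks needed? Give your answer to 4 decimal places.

1.0763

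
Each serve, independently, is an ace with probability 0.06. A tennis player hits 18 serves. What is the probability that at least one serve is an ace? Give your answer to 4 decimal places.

0.6717

P(at least one) = 1 − P(none) = 1 − (1 − 0.06)^18
= 1 − 0.328323 = 0.671677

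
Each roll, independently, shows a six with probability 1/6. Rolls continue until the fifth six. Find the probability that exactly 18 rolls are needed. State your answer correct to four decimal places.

0.0286

Y = trial on which the fifth success occurs; negative binomial, r=5, p=0.166667.
P(Y=18) = C(17,4) · p^5 · (1−p)^13
= 2380 · 0.0001286 · 0.093464 = 0.028606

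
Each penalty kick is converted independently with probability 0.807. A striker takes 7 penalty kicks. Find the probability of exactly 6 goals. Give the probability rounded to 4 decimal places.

X ~ Binomial(n=7, p=0.807).
P(X=6) = C(7,6) · p^6 · (1−p)^1
= 7 · 0.27621 · 0.193 = 0.373161

0.3732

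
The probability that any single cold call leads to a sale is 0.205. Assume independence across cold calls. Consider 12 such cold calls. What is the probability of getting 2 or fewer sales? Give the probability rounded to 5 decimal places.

0.54069

X ~ Binomial(12, 0.205); P(X ≤ 2) = Σ C(12,k) p^k (1−p)^(12−k) over k:
  k=0: C(12,0)·0.205^0·0.795^12 = 0.0637390
  k=1: C(12,1)·0.205^1·0.795^11 = 0.1972302
  k=2: C(12,2)·0.205^2·0.795^10 = 0.2797196
Total = 0.5406889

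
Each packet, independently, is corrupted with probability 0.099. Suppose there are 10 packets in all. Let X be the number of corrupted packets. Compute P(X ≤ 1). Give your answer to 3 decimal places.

0.740

X ~ Binomial(10, 0.099); P(X ≤ 1) = Σ C(10,k) p^k (1−p)^(10−k) over k:
  k=0: C(10,0)·0.099^0·0.901^10 = 0.35257
  k=1: C(10,1)·0.099^1·0.901^9 = 0.38740
Total = 0.73997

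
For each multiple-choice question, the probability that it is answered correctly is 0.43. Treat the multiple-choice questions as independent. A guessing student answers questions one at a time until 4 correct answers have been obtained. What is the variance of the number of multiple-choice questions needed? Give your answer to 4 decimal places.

12.3310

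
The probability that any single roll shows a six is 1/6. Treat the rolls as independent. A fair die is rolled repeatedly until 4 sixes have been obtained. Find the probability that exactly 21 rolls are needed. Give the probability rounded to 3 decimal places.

Y = trial on which the fourth success occurs; negative binomial, r=4, p=0.166667.
P(Y=21) = C(20,3) · p^4 · (1−p)^17
= 1140 · 0.0007716 · 0.045073 = 0.03965

0.040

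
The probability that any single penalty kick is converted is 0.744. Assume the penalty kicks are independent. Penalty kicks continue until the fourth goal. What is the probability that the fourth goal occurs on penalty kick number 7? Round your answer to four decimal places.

0.1028

Y = trial on which the fourth success occurs; negative binomial, r=4, p=0.744.
P(Y=7) = C(6,3) · p^4 · (1−p)^3
= 20 · 0.3064 · 0.016777 = 0.102811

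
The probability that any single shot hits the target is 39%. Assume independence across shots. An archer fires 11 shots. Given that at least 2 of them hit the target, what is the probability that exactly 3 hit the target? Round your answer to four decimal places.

0.1944

X ~ Binomial(11, 0.39). Want P(X=3 | X≥2) = P(X=3) / P(X≥2).
P(X=3) = C(11,3)·0.39^3·0.61^8 = 0.187636
P(X≥2) = 1 − 0.004351 − 0.030602 = 0.965046
Ratio = 0.187636 / 0.965046 = 0.194432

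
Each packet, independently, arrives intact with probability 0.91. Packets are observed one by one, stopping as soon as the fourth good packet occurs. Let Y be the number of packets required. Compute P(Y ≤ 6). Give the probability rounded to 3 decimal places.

0.988

Finishing within 6 packets ⇔ at least 4 successes in the first 6. With X ~ Binomial(6, 0.91), P(Y ≤ 6) = 1 − P(X ≤ 3).
  k=0: C(6,0)·0.91^0·0.09^6 = 0.00000
  k=1: C(6,1)·0.91^1·0.09^5 = 0.00003
  k=2: C(6,2)·0.91^2·0.09^4 = 0.00081
  k=3: C(6,3)·0.91^3·0.09^3 = 0.01099
1 − 0.01183 = 0.98817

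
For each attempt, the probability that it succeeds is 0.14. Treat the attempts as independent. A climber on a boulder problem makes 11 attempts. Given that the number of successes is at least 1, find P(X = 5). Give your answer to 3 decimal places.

X ~ Binomial(11, 0.14). Want P(X=5 | X≥1) = P(X=5) / P(X≥1).
P(X=5) = C(11,5)·0.14^5·0.86^6 = 0.01005
P(X≥1) = 1 − 0.19032 = 0.80968
Ratio = 0.01005 / 0.80968 = 0.01242

0.012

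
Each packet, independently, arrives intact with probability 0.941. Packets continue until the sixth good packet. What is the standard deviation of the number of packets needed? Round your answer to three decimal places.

0.632

Y = total packets until the sixth success; negative binomial with r=6, p=0.941.
SD(Y) = √[r(1−p)/p²] = √(0.39978) = 0.63228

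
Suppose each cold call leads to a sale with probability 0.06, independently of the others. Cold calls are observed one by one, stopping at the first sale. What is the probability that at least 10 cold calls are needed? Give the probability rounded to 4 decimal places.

0.5730

Y = number of cold calls to the first success; geometric, p = 0.06.
P(Y > 9) = P(first 9 all fail) = (1−p)^9 = 0.572995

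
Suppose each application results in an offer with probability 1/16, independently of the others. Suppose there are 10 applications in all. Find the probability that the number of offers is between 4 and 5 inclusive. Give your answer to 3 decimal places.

0.002

X ~ Binomial(10, 0.0625); P(4 ≤ X ≤ 5) = Σ C(10,k) p^k (1−p)^(10−k) over k:
  k=4: C(10,4)·0.0625^4·0.9375^6 = 0.00218
  k=5: C(10,5)·0.0625^5·0.9375^5 = 0.00017
Total = 0.00235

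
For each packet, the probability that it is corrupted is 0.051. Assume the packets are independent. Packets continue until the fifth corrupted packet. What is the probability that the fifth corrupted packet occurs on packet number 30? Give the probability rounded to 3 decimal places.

0.002

Y = trial on which the fifth success occurs; negative binomial, r=5, p=0.051.
P(Y=30) = C(29,4) · p^5 · (1−p)^25
= 23751 · 3.4503e-07 · 0.27018 = 0.00221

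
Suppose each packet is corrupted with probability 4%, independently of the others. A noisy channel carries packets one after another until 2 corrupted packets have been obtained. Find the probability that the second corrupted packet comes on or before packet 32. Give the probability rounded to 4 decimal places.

Finishing within 32 packets ⇔ at least 2 successes in the first 32. With X ~ Binomial(32, 0.04), P(Y ≤ 32) = 1 − P(X ≤ 1).
  k=0: C(32,0)·0.04^0·0.96^32 = 0.270819
  k=1: C(32,1)·0.04^1·0.96^31 = 0.361092
1 − 0.631911 = 0.368089

0.3681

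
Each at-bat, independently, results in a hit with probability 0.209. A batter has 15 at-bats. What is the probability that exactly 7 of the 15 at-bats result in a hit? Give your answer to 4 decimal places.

X ~ Binomial(n=15, p=0.209).
P(X=7) = C(15,7) · p^7 · (1−p)^8
= 6435 · 1.7419e-05 · 0.15325 = 0.017178

0.0172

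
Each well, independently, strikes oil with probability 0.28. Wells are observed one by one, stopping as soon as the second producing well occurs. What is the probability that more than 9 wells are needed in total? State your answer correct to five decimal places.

0.23399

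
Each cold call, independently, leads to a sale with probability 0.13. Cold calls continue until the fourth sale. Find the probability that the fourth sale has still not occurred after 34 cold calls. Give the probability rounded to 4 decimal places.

0.3388

Needing more than 34 cold calls ⇔ fewer than 4 successes in the first 34. With X ~ Binomial(34, 0.13), P(Y > 34) = P(X ≤ 3).
  k=0: C(34,0)·0.13^0·0.87^34 = 0.008783
  k=1: C(34,1)·0.13^1·0.87^33 = 0.044623
  k=2: C(34,2)·0.13^2·0.87^32 = 0.110018
  k=3: C(34,3)·0.13^3·0.87^31 = 0.175355
P(X ≤ 3) = 0.338780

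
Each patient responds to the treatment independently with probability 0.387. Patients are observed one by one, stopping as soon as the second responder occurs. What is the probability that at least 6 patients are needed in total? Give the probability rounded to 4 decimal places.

Needing more than 5 patients ⇔ fewer than 2 successes in the first 5. With X ~ Binomial(5, 0.387), P(Y > 5) = P(X ≤ 1).
  k=0: C(5,0)·0.387^0·0.613^5 = 0.086557
  k=1: C(5,1)·0.387^1·0.613^4 = 0.273227
P(X ≤ 1) = 0.359784

0.3598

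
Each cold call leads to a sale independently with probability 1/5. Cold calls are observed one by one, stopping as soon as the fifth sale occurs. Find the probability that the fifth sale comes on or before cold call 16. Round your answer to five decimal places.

0.20175

Finishing within 16 cold calls ⇔ at least 5 successes in the first 16. With X ~ Binomial(16, 0.20), P(Y ≤ 16) = 1 − P(X ≤ 4).
  k=0: C(16,0)·0.20^0·0.80^16 = 0.0281475
  k=1: C(16,1)·0.20^1·0.80^15 = 0.1125900
  k=2: C(16,2)·0.20^2·0.80^14 = 0.2111062
  k=3: C(16,3)·0.20^3·0.80^13 = 0.2462906
  k=4: C(16,4)·0.20^4·0.80^12 = 0.2001111
1 − 0.7982454 = 0.2017546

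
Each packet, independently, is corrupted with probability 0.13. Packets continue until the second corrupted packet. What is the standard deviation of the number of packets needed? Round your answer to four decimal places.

10.1469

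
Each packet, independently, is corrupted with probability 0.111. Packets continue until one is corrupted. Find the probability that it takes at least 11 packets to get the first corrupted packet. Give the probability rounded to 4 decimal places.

Y = number of packets to the first success; geometric, p = 0.111.
P(Y > 10) = P(first 10 all fail) = (1−p)^10 = 0.308331

0.3083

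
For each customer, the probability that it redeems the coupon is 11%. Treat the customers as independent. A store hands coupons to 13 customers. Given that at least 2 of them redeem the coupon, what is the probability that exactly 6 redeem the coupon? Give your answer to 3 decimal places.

X ~ Binomial(13, 0.11). Want P(X=6 | X≥2) = P(X=6) / P(X≥2).
P(X=6) = C(13,6)·0.11^6·0.89^7 = 0.00134
P(X≥2) = 1 − 0.21982 − 0.35320 = 0.42698
Ratio = 0.00134 / 0.42698 = 0.00315

0.003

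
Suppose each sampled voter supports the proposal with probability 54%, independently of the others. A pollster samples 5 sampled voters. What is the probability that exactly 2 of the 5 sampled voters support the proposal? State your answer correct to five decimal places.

0.28383

X ~ Binomial(n=5, p=0.54).
P(X=2) = C(5,2) · p^2 · (1−p)^3
= 10 · 0.2916 · 0.097336 = 0.2838318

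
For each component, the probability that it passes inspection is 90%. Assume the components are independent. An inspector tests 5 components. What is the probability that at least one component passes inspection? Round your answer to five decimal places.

P(at least one) = 1 − P(none) = 1 − (1 − 0.90)^5
= 1 − 0.0000100 = 0.9999900

0.99999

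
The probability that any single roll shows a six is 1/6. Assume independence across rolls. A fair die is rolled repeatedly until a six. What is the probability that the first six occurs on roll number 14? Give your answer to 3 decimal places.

Geometric (trials to first success), p = 0.166667.
P(Y = 14) = (1−p)^13 · p = 0.093464 · 0.166667 = 0.01558

0.016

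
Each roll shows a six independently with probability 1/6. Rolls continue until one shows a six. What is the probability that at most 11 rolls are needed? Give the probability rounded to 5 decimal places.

Y = number of rolls to the first success; geometric, p = 0.166667.
P(Y ≤ 11) = 1 − (1−p)^11 = 1 − 0.1345880 = 0.8654120

0.86541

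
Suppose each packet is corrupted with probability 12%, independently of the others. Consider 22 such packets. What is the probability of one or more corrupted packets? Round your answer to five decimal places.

0.93994

P(at least one) = 1 − P(none) = 1 − (1 − 0.12)^22
= 1 − 0.0600646 = 0.9399354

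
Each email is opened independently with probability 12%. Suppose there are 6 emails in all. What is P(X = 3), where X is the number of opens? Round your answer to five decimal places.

0.02355

X ~ Binomial(n=6, p=0.12).
P(X=3) = C(6,3) · p^3 · (1−p)^3
= 20 · 0.001728 · 0.68147 = 0.0235517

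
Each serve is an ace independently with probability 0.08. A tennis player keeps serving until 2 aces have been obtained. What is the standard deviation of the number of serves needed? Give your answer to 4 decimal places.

Y = total serves until the second success; negative binomial with r=2, p=0.08.
SD(Y) = √[r(1−p)/p²] = √(287.500000) = 16.955825

16.9558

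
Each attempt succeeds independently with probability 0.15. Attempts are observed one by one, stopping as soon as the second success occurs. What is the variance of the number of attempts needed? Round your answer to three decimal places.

Y = total attempts until the second success; negative binomial with r=2, p=0.15.
Var(Y) = r(1−p)/p² = 2·0.85 / 0.15² = 75.55556

75.556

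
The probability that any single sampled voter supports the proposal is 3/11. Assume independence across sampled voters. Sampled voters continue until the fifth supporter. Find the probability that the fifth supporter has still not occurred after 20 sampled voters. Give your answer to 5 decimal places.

Needing more than 20 sampled voters ⇔ fewer than 5 successes in the first 20. With X ~ Binomial(20, 0.272727), P(Y > 20) = P(X ≤ 4).
  k=0: C(20,0)·0.272727^0·0.727273^20 = 0.0017137
  k=1: C(20,1)·0.272727^1·0.727273^19 = 0.0128531
  k=2: C(20,2)·0.272727^2·0.727273^18 = 0.0457891
  k=3: C(20,3)·0.272727^3·0.727273^17 = 0.1030255
  k=4: C(20,4)·0.272727^4·0.727273^16 = 0.1641969
P(X ≤ 4) = 0.3275783

0.32758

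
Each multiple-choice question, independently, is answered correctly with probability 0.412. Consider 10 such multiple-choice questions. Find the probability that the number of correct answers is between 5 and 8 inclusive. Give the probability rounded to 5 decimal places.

X ~ Binomial(10, 0.412); P(5 ≤ X ≤ 8) = Σ C(10,k) p^k (1−p)^(10−k) over k:
  k=5: C(10,5)·0.412^5·0.588^5 = 0.2102680
  k=6: C(10,6)·0.412^6·0.588^4 = 0.1227756
  k=7: C(10,7)·0.412^7·0.588^3 = 0.0491579
  k=8: C(10,8)·0.412^8·0.588^2 = 0.0129165
Total = 0.3951180

0.39512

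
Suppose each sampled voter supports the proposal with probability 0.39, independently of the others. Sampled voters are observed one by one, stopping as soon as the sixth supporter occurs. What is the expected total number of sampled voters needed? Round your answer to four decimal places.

Y = total sampled voters until the sixth success; negative binomial with r=6, p=0.39.
E[Y] = r / p = 6 / 0.39 = 15.384615

15.3846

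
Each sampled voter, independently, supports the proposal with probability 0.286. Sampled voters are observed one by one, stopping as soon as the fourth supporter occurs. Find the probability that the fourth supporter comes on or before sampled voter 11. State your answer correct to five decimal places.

0.38941

Finishing within 11 sampled voters ⇔ at least 4 successes in the first 11. With X ~ Binomial(11, 0.286), P(Y ≤ 11) = 1 − P(X ≤ 3).
  k=0: C(11,0)·0.286^0·0.714^11 = 0.0245856
  k=1: C(11,1)·0.286^1·0.714^10 = 0.1083280
  k=2: C(11,2)·0.286^2·0.714^9 = 0.2169595
  k=3: C(11,3)·0.286^3·0.714^8 = 0.2607160
1 − 0.6105891 = 0.3894109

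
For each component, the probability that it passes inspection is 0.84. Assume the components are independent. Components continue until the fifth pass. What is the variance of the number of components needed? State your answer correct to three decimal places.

Y = total components until the fifth success; negative binomial with r=5, p=0.84.
Var(Y) = r(1−p)/p² = 5·0.16 / 0.84² = 1.13379

1.134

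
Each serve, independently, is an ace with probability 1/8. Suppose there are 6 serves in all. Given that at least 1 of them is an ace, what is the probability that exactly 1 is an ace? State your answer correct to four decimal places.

X ~ Binomial(6, 0.125). Want P(X=1 | X≥1) = P(X=1) / P(X≥1).
P(X=1) = C(6,1)·0.125^1·0.875^5 = 0.384682
P(X≥1) = 1 − 0.448795 = 0.551205
Ratio = 0.384682 / 0.551205 = 0.697893

0.6979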